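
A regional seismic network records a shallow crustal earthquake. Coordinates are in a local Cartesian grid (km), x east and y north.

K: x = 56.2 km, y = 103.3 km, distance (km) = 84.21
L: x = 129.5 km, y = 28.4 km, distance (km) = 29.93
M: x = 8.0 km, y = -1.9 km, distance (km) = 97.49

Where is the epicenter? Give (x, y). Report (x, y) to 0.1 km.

(99.7, 31.2)

Circle about each station: (x − 56.2)² + (y − 103.3)² = 84.21²; (x − 129.5)² + (y − 28.4)² = 29.93²; (x − 8.0)² + (y + 1.9)² = 97.49².
Subtracting the K equation from the L and M equations removes the quadratic terms:
146.6 x − 149.8 y = 9943.00
-96.4 x − 210.4 y = -16174.70
Solving the 2×2 system: x ≈ 99.7, y ≈ 31.2 km.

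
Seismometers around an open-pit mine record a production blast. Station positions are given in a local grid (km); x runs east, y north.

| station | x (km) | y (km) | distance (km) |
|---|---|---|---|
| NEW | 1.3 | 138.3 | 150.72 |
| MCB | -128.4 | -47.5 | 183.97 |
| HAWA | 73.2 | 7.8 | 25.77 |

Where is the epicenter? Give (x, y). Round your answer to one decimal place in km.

Circle about each station: (x − 1.3)² + (y − 138.3)² = 150.72²; (x + 128.4)² + (y + 47.5)² = 183.97²; (x − 73.2)² + (y − 7.8)² = 25.77².
Subtracting pairs of circle equations eliminates x²+y² and gives linear equations (the radical axes):
-259.4 x − 371.6 y = -11514.21
143.8 x − 261.0 y = 8342.93
Solving the 2×2 system: x ≈ 50.4, y ≈ -4.2 km.

50.4 km east, -4.2 km north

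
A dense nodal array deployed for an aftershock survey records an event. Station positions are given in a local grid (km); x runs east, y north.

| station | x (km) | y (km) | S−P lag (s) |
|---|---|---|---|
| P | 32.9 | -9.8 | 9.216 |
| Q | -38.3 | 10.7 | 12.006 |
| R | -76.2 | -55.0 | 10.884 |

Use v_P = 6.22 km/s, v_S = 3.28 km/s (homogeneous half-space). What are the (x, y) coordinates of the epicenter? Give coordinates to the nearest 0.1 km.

Distance from S−P lag: d = Δt · v_P v_S / (v_P − v_S) = Δt · (6.22·3.28)/(6.22−3.28) ≈ 6.9393·Δt.
So d_P = 63.95, d_Q = 83.31, d_R = 75.53 km.
Circle about each station: (x − 32.9)² + (y + 9.8)² = 63.95²; (x + 38.3)² + (y − 10.7)² = 83.31²; (x + 76.2)² + (y + 55.0)² = 75.53².
Subtracting the P equation from the Q and R equations removes the quadratic terms:
-142.4 x + 41.0 y = -2448.02
-218.2 x − 90.4 y = 6037.81
Solving the 2×2 system: x ≈ -1.2, y ≈ -63.9 km.
Check against P (with the unrounded x, y): √((x − 32.9)²+(y + 9.8)²) = 63.94 ≈ 63.95 km. ✓

(-1.2, -63.9)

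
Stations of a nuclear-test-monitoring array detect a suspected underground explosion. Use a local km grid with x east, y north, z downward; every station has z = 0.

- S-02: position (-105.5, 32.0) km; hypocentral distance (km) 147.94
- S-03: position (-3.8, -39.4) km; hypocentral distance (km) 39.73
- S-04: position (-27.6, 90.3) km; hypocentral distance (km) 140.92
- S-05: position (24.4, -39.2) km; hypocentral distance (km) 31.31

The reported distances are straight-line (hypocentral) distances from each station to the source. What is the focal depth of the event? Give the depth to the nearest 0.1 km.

depth ≈ 31.1 km

Each station gives a sphere (x−x_i)² + (y−y_i)² + z² = d_i² (stations at z=0).
Subtracting the S-02 sphere from S-03 and S-04: z² cancels, leaving linear equations in x and y:
203.4 x − 142.8 y = 9720.32
155.8 x + 116.6 y = -1210.60
Solving: x ≈ 20.897, y ≈ -38.305 km (keep extra digits for the depth step; rounded: 20.9, -38.3).
Then from the S-02 sphere: z² = 147.94² − (x + 105.5)² − (y − 32.0)² with x = 20.897, y = -38.305, so z ≈ 31.101 ≈ 31.1 km.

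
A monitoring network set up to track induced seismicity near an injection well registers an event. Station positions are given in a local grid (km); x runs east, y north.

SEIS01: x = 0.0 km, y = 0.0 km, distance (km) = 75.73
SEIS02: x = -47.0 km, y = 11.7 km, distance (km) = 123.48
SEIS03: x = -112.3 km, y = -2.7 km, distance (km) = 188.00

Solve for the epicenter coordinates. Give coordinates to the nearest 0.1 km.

Circle about each station: x² + y² = 75.73²; (x + 47.0)² + (y − 11.7)² = 123.48²; (x + 112.3)² + (y + 2.7)² = 188.00².
Subtracting pairs of circle equations eliminates x²+y² and gives linear equations (the radical axes):
-94.0 x + 23.4 y = -7166.39
-224.6 x − 5.4 y = -16990.39
Solving the 2×2 system: x ≈ 75.7, y ≈ -2.2 km.

75.7 km east, -2.2 km north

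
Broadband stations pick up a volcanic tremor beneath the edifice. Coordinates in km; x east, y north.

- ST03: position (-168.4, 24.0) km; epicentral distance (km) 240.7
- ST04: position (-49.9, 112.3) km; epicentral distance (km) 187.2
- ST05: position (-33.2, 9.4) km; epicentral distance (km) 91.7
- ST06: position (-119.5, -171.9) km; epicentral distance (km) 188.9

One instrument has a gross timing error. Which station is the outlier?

Solve using three stations at a time. Using ST04, ST05, ST06 (subtract circle equations pairwise → linear system) gives (x, y) ≈ (30.5, -56.9).
Distances from that point to each station vs reported:
  ST03: calculated 214.7 vs reported 240.7 → residual 26.0 km
  ST04: calculated 187.3 vs reported 187.2 → residual 0.1 km
  ST05: calculated 91.9 vs reported 91.7 → residual 0.2 km
  ST06: calculated 189.0 vs reported 188.9 → residual 0.1 km
ST04, ST05, ST06 are mutually consistent (residuals ≈ 0); ST03 is off by 26.0 km.

ST03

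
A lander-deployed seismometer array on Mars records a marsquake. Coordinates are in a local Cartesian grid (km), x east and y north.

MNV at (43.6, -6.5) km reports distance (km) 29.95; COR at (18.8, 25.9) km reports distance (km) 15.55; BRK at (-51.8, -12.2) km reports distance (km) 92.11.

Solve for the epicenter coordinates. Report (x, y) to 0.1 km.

Circle about each station: (x − 43.6)² + (y + 6.5)² = 29.95²; (x − 18.8)² + (y − 25.9)² = 15.55²; (x + 51.8)² + (y + 12.2)² = 92.11².
Subtracting the MNV equation from the COR and BRK equations removes the quadratic terms:
-49.6 x + 64.8 y = -263.76
-190.8 x − 11.4 y = -6698.38
Solving the 2×2 system: x ≈ 33.8, y ≈ 21.8 km.

x ≈ 33.8 km, y ≈ 21.8 km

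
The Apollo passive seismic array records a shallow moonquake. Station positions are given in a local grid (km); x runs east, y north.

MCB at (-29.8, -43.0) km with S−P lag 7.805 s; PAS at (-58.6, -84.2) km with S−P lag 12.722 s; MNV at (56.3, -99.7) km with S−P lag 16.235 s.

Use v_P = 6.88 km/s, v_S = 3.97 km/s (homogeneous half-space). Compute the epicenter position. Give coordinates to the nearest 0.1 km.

(-23.7, 30.0)

Distance from S−P lag: d = Δt · v_P v_S / (v_P − v_S) = Δt · (6.88·3.97)/(6.88−3.97) ≈ 9.3861·Δt.
So d_MCB = 73.26, d_PAS = 119.41, d_MNV = 152.38 km.
Circle about each station: (x + 29.8)² + (y + 43.0)² = 73.26²; (x + 58.6)² + (y + 84.2)² = 119.41²; (x − 56.3)² + (y + 99.7)² = 152.38².
Subtracting the MCB equation from the PAS and MNV equations removes the quadratic terms:
-57.6 x − 82.4 y = -1105.16
172.2 x − 113.4 y = -7479.90
Solving the 2×2 system: x ≈ -23.7, y ≈ 30.0 km.
Check against MCB (with the unrounded x, y): √((x + 29.8)²+(y + 43.0)²) = 73.23 ≈ 73.26 km. ✓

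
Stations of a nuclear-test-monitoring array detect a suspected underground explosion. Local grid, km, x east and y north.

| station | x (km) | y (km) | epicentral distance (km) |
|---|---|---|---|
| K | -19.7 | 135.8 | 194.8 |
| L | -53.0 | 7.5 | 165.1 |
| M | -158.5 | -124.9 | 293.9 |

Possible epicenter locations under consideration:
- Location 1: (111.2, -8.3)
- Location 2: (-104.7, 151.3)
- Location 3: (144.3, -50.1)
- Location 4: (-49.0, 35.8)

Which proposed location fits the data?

Location 1

For each candidate, compare |candidate − station| to the reported distance:
Location 1: residuals K 0.1, L 0.1, M 0.1 → max 0.1 km
Location 2: residuals K 108.4, L 12.3, M 12.5 → max 108.4 km
Location 3: residuals K 53.1, L 40.4, M 18.0 → max 53.1 km
Location 4: residuals K 90.6, L 136.5, M 99.4 → max 136.5 km
Only Location 1 has all residuals ≈ 0.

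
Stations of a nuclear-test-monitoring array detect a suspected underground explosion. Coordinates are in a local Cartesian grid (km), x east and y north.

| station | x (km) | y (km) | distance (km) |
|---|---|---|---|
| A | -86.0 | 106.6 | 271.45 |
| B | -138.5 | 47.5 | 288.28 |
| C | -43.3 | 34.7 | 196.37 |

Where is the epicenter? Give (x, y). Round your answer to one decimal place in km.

x ≈ 129.7 km, y ≈ -58.2 km

Circle about each station: (x + 86.0)² + (y − 106.6)² = 271.45²; (x + 138.5)² + (y − 47.5)² = 288.28²; (x + 43.3)² + (y − 34.7)² = 196.37².
Subtracting pairs of circle equations eliminates x²+y² and gives linear equations (the radical axes):
-105.0 x − 118.2 y = -6741.32
85.4 x − 143.8 y = 19443.35
Solving the 2×2 system: x ≈ 129.7, y ≈ -58.2 km.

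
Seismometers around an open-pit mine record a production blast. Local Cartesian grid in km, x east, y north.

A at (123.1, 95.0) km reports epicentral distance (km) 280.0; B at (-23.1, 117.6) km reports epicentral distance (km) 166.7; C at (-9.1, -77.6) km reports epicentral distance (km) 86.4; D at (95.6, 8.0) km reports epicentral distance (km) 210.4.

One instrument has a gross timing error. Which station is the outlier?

B

Solve using three stations at a time. Using A, C, D (subtract circle equations pairwise → linear system) gives (x, y) ≈ (-95.7, -79.9).
Distances from that point to each station vs reported:
  A: calculated 280.1 vs reported 280.0 → residual 0.1 km
  B: calculated 210.4 vs reported 166.7 → residual 43.7 km
  C: calculated 86.6 vs reported 86.4 → residual 0.2 km
  D: calculated 210.5 vs reported 210.4 → residual 0.1 km
A, C, D are mutually consistent (residuals ≈ 0); B is off by 43.7 km.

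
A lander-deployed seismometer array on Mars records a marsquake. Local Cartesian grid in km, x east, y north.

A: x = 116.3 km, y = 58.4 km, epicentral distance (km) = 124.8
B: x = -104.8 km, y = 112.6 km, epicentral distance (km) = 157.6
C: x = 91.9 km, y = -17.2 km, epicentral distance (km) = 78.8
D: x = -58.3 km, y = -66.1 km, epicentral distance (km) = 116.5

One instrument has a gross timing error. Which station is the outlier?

A

Solve using three stations at a time. Using B, C, D (subtract circle equations pairwise → linear system) gives (x, y) ≈ (21.7, 18.6).
Distances from that point to each station vs reported:
  A: calculated 102.6 vs reported 124.8 → residual 22.2 km
  B: calculated 157.6 vs reported 157.6 → residual 0.0 km
  C: calculated 78.8 vs reported 78.8 → residual 0.0 km
  D: calculated 116.5 vs reported 116.5 → residual 0.0 km
B, C, D are mutually consistent (residuals ≈ 0); A is off by 22.2 km.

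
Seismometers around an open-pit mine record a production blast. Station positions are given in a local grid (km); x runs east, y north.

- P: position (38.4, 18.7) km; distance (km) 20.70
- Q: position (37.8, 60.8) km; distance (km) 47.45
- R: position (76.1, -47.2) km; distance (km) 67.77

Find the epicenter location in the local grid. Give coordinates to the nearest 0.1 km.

59.1 km east, 18.4 km north

Circle about each station: (x − 38.4)² + (y − 18.7)² = 20.70²; (x − 37.8)² + (y − 60.8)² = 47.45²; (x − 76.1)² + (y + 47.2)² = 67.77².
Subtracting pairs of circle equations eliminates x²+y² and gives linear equations (the radical axes):
-1.2 x + 84.2 y = 1478.22
75.4 x − 131.8 y = 2030.52
Solving the 2×2 system: x ≈ 59.1, y ≈ 18.4 km.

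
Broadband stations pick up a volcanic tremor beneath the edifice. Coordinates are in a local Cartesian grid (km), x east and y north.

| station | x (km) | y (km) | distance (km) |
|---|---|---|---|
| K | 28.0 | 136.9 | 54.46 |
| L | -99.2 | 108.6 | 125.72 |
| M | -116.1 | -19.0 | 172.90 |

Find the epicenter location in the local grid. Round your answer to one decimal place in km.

Circle about each station: (x − 28.0)² + (y − 136.9)² = 54.46²; (x + 99.2)² + (y − 108.6)² = 125.72²; (x + 116.1)² + (y + 19.0)² = 172.90².
Subtracting the K equation from the L and M equations removes the quadratic terms:
-254.4 x − 56.6 y = -10730.64
-288.2 x − 311.8 y = -32613.92
Solving the 2×2 system: x ≈ 23.8, y ≈ 82.6 km.

x ≈ 23.8 km, y ≈ 82.6 km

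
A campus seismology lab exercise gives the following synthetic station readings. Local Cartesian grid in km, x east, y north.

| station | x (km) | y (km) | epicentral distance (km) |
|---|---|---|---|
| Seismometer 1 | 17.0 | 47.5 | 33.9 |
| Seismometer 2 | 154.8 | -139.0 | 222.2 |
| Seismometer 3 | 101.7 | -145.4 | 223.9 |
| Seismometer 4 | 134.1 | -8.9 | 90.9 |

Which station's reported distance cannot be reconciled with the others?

Seismometer 1

Solve using three stations at a time. Using Seismometer 2, Seismometer 3, Seismometer 4 (subtract circle equations pairwise → linear system) gives (x, y) ≈ (108.8, 78.4).
Distances from that point to each station vs reported:
  Seismometer 1: calculated 96.9 vs reported 33.9 → residual 63.0 km
  Seismometer 2: calculated 222.2 vs reported 222.2 → residual 0.0 km
  Seismometer 3: calculated 223.9 vs reported 223.9 → residual 0.0 km
  Seismometer 4: calculated 90.9 vs reported 90.9 → residual 0.0 km
Seismometer 2, Seismometer 3, Seismometer 4 are mutually consistent (residuals ≈ 0); Seismometer 1 is off by 63.0 km.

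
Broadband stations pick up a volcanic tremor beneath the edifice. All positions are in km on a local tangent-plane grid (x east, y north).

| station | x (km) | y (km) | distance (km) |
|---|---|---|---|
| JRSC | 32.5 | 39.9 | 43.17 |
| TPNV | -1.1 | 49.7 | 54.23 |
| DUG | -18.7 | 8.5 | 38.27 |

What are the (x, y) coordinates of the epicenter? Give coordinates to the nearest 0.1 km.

Circle about each station: (x − 32.5)² + (y − 39.9)² = 43.17²; (x + 1.1)² + (y − 49.7)² = 54.23²; (x + 18.7)² + (y − 8.5)² = 38.27².
Subtracting pairs of circle equations eliminates x²+y² and gives linear equations (the radical axes):
-67.2 x + 19.6 y = -1254.20
-102.4 x − 62.8 y = -1827.26
Solving the 2×2 system: x ≈ 18.4, y ≈ -0.9 km.

18.4 km east, -0.9 km north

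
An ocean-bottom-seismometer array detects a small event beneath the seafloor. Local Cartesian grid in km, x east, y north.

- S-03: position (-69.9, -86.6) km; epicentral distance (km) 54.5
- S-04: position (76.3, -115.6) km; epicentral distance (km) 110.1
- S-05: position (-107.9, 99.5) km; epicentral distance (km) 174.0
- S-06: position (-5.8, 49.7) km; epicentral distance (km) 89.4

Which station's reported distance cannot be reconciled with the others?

S-03

Solve using three stations at a time. Using S-04, S-05, S-06 (subtract circle equations pairwise → linear system) gives (x, y) ≈ (-3.5, -39.7).
Distances from that point to each station vs reported:
  S-03: calculated 81.3 vs reported 54.5 → residual 26.8 km
  S-04: calculated 110.1 vs reported 110.1 → residual 0.0 km
  S-05: calculated 174.0 vs reported 174.0 → residual 0.0 km
  S-06: calculated 89.4 vs reported 89.4 → residual 0.0 km
S-04, S-05, S-06 are mutually consistent (residuals ≈ 0); S-03 is off by 26.8 km.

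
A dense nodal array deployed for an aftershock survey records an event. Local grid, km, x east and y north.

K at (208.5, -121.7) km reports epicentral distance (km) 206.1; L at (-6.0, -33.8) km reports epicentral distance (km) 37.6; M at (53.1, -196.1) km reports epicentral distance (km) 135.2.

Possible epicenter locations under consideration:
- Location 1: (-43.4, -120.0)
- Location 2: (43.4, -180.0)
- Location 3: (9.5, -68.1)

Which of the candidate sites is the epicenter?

For each candidate, compare |candidate − station| to the reported distance:
Location 1: residuals K 45.8, L 56.4, M 12.3 → max 56.4 km
Location 2: residuals K 31.0, L 116.7, M 116.4 → max 116.7 km
Location 3: residuals K 0.0, L 0.0, M 0.0 → max 0.0 km
Only Location 3 has all residuals ≈ 0.

Location 3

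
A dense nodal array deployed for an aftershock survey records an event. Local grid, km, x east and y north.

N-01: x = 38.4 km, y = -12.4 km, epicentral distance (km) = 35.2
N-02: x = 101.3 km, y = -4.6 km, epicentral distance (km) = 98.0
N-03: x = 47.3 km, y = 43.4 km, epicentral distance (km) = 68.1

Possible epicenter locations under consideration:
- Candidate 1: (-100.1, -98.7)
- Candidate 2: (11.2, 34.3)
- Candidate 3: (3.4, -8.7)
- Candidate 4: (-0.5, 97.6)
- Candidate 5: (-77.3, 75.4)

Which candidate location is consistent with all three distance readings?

Candidate 3

For each candidate, compare |candidate − station| to the reported distance:
Candidate 1: residuals N-01 128.0, N-02 124.3, N-03 136.6 → max 136.6 km
Candidate 2: residuals N-01 18.8, N-02 0.1, N-03 30.9 → max 30.9 km
Candidate 3: residuals N-01 0.0, N-02 0.0, N-03 0.0 → max 0.0 km
Candidate 4: residuals N-01 81.5, N-02 46.3, N-03 4.2 → max 81.5 km
Candidate 5: residuals N-01 110.0, N-02 97.7, N-03 60.5 → max 110.0 km
Only Candidate 3 has all residuals ≈ 0.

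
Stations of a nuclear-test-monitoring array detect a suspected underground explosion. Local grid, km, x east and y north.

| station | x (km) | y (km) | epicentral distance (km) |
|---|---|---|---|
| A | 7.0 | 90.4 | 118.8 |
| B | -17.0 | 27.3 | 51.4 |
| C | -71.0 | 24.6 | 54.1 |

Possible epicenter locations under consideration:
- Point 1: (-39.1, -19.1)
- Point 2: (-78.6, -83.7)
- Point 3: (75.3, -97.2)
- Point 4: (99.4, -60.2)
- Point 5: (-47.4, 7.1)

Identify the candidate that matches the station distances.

For each candidate, compare |candidate − station| to the reported distance:
Point 1: residuals A 0.0, B 0.0, C 0.0 → max 0.0 km
Point 2: residuals A 75.2, B 75.5, C 54.5 → max 75.5 km
Point 3: residuals A 80.8, B 103.6, C 136.3 → max 136.3 km
Point 4: residuals A 57.9, B 94.2, C 136.2 → max 136.2 km
Point 5: residuals A 19.3, B 14.9, C 24.7 → max 24.7 km
Only Point 1 has all residuals ≈ 0.

Point 1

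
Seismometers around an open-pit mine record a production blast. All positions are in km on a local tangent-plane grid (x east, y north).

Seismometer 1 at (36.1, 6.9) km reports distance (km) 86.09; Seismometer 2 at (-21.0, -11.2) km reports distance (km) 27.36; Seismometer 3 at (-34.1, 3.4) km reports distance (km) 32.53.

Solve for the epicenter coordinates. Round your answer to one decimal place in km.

Circle about each station: (x − 36.1)² + (y − 6.9)² = 86.09²; (x + 21.0)² + (y + 11.2)² = 27.36²; (x + 34.1)² + (y − 3.4)² = 32.53².
Subtracting the Seismometer 1 equation from the Seismometer 2 and Seismometer 3 equations removes the quadratic terms:
-114.2 x − 36.2 y = 5878.54
-140.4 x − 7.0 y = 6176.84
Solving the 2×2 system: x ≈ -42.6, y ≈ -28.0 km.

x ≈ -42.6 km, y ≈ -28.0 km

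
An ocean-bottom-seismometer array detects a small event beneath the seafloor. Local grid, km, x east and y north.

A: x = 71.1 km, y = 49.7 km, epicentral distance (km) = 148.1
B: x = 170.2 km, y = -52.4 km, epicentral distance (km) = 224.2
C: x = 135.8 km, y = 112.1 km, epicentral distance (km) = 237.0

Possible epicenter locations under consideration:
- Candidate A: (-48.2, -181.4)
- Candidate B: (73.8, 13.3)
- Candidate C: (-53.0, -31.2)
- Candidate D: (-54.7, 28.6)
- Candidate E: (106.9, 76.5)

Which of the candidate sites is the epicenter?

For each candidate, compare |candidate − station| to the reported distance:
Candidate A: residuals A 112.0, B 29.5, C 109.4 → max 112.0 km
Candidate B: residuals A 111.6, B 107.5, C 120.4 → max 120.4 km
Candidate C: residuals A 0.0, B 0.0, C 0.0 → max 0.0 km
Candidate D: residuals A 20.5, B 14.8, C 29.0 → max 29.0 km
Candidate E: residuals A 103.4, B 80.6, C 191.1 → max 191.1 km
Only Candidate C has all residuals ≈ 0.

Candidate C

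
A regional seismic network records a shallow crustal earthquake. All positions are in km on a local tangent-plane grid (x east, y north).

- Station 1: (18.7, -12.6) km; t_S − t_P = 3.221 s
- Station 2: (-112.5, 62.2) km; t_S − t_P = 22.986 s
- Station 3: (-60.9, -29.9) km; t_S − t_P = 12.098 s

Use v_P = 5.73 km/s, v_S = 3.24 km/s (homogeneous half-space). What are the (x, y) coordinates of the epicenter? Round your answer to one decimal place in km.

(29.2, -34.2)

Distance from S−P lag: d = Δt · v_P v_S / (v_P − v_S) = Δt · (5.73·3.24)/(5.73−3.24) ≈ 7.4559·Δt.
So d_Station 1 = 24.02, d_Station 2 = 171.38, d_Station 3 = 90.20 km.
Circle about each station: (x − 18.7)² + (y + 12.6)² = 24.02²; (x + 112.5)² + (y − 62.2)² = 171.38²; (x + 60.9)² + (y + 29.9)² = 90.20².
Subtracting pairs of circle equations eliminates x²+y² and gives linear equations (the radical axes):
-262.4 x + 149.6 y = -12777.50
-159.2 x − 34.6 y = -3464.71
Solving the 2×2 system: x ≈ 29.2, y ≈ -34.2 km.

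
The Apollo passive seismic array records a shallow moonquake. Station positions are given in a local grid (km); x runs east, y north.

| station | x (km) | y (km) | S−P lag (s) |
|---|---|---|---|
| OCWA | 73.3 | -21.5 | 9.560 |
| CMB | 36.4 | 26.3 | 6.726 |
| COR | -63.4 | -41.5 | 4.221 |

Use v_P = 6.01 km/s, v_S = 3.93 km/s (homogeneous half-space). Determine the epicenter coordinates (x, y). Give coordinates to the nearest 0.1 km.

Distance from S−P lag: d = Δt · v_P v_S / (v_P − v_S) = Δt · (6.01·3.93)/(6.01−3.93) ≈ 11.3554·Δt.
So d_OCWA = 108.56, d_CMB = 76.38, d_COR = 47.93 km.
Circle about each station: (x − 73.3)² + (y + 21.5)² = 108.56²; (x − 36.4)² + (y − 26.3)² = 76.38²; (x + 63.4)² + (y + 41.5)² = 47.93².
Subtracting pairs of circle equations eliminates x²+y² and gives linear equations (the radical axes):
-73.8 x + 95.6 y = 2132.88
-273.4 x − 40.0 y = 9394.66
Solving the 2×2 system: x ≈ -33.8, y ≈ -3.8 km.

(-33.8, -3.8)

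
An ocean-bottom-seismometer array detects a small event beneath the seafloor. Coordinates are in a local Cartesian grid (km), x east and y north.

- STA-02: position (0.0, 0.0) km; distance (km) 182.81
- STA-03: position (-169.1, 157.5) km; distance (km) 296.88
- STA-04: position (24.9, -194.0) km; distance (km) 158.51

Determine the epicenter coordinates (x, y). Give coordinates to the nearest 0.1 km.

x ≈ -122.5 km, y ≈ -135.7 km

Circle about each station: x² + y² = 182.81²; (x + 169.1)² + (y − 157.5)² = 296.88²; (x − 24.9)² + (y + 194.0)² = 158.51².
Subtracting the STA-02 equation from the STA-03 and STA-04 equations removes the quadratic terms:
-338.2 x + 315.0 y = -1317.18
49.8 x − 388.0 y = 46550.09
Solving the 2×2 system: x ≈ -122.5, y ≈ -135.7 km.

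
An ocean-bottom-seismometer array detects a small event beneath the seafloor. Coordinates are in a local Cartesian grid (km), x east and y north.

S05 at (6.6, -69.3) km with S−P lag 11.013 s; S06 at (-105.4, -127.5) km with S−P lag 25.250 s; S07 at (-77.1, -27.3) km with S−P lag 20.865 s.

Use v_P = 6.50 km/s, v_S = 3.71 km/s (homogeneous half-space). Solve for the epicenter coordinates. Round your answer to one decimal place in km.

Distance from S−P lag: d = Δt · v_P v_S / (v_P − v_S) = Δt · (6.50·3.71)/(6.50−3.71) ≈ 8.6434·Δt.
So d_S05 = 95.19, d_S06 = 218.25, d_S07 = 180.34 km.
Circle about each station: (x − 6.6)² + (y + 69.3)² = 95.19²; (x + 105.4)² + (y + 127.5)² = 218.25²; (x + 77.1)² + (y + 27.3)² = 180.34².
Subtracting the S05 equation from the S06 and S07 equations removes the quadratic terms:
-224.0 x − 116.4 y = -16052.57
-167.4 x + 84.0 y = -21617.73
Solving the 2×2 system: x ≈ 100.9, y ≈ -56.3 km.
Check against S05 (with the unrounded x, y): √((x − 6.6)²+(y + 69.3)²) = 95.20 ≈ 95.19 km. ✓

100.9 km east, -56.3 km north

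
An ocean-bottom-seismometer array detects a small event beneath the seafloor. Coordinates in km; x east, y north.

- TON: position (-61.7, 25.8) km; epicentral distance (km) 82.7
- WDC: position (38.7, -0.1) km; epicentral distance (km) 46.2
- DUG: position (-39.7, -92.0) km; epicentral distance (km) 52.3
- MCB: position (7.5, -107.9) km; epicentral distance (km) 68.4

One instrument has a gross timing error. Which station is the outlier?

WDC

Solve using three stations at a time. Using TON, DUG, MCB (subtract circle equations pairwise → linear system) gives (x, y) ≈ (-18.0, -44.4).
Distances from that point to each station vs reported:
  TON: calculated 82.7 vs reported 82.7 → residual 0.0 km
  WDC: calculated 71.9 vs reported 46.2 → residual 25.7 km
  DUG: calculated 52.3 vs reported 52.3 → residual 0.0 km
  MCB: calculated 68.4 vs reported 68.4 → residual 0.0 km
TON, DUG, MCB are mutually consistent (residuals ≈ 0); WDC is off by 25.7 km.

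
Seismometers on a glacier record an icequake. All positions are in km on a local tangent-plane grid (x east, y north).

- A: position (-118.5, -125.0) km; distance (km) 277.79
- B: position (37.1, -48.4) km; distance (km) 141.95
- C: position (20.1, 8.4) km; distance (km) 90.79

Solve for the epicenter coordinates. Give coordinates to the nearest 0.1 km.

54.3 km east, 92.5 km north

Circle about each station: (x + 118.5)² + (y + 125.0)² = 277.79²; (x − 37.1)² + (y + 48.4)² = 141.95²; (x − 20.1)² + (y − 8.4)² = 90.79².
Subtracting pairs of circle equations eliminates x²+y² and gives linear equations (the radical axes):
311.2 x + 153.2 y = 31069.20
277.2 x + 266.8 y = 39731.78
Solving the 2×2 system: x ≈ 54.3, y ≈ 92.5 km.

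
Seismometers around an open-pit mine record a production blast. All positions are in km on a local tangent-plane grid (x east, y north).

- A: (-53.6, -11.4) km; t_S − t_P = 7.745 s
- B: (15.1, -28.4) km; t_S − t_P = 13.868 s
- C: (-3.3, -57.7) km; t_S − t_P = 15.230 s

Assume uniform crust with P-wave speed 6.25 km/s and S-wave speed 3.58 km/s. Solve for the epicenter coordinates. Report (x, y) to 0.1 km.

-69.2 km east, 51.6 km north

Distance from S−P lag: d = Δt · v_P v_S / (v_P − v_S) = Δt · (6.25·3.58)/(6.25−3.58) ≈ 8.3801·Δt.
So d_A = 64.90, d_B = 116.22, d_C = 127.63 km.
Circle about each station: (x + 53.6)² + (y + 11.4)² = 64.90²; (x − 15.1)² + (y + 28.4)² = 116.22²; (x + 3.3)² + (y + 57.7)² = 127.63².
Subtracting the A equation from the B and C equations removes the quadratic terms:
137.4 x − 34.0 y = -11263.43
100.6 x − 92.6 y = -11740.15
Solving the 2×2 system: x ≈ -69.2, y ≈ 51.6 km.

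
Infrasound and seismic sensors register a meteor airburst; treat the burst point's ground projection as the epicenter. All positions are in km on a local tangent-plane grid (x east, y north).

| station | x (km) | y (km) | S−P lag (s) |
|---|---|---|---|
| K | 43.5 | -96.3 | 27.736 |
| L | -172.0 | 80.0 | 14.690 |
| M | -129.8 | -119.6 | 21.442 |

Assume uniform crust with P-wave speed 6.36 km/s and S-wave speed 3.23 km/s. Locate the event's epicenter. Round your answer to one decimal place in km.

Distance from S−P lag: d = Δt · v_P v_S / (v_P − v_S) = Δt · (6.36·3.23)/(6.36−3.23) ≈ 6.5632·Δt.
So d_K = 182.04, d_L = 96.41, d_M = 140.73 km.
Circle about each station: (x − 43.5)² + (y + 96.3)² = 182.04²; (x + 172.0)² + (y − 80.0)² = 96.41²; (x + 129.8)² + (y + 119.6)² = 140.73².
Subtracting the K equation from the L and M equations removes the quadratic terms:
-431.0 x + 352.6 y = 48661.73
-346.6 x − 46.6 y = 33319.89
Solving the 2×2 system: x ≈ -98.5, y ≈ 17.6 km.

(-98.5, 17.6)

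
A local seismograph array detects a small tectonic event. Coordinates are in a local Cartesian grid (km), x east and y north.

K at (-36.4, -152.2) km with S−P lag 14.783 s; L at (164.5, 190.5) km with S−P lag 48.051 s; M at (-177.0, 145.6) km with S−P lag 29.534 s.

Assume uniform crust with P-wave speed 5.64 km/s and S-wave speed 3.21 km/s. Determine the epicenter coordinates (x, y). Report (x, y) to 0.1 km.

Distance from S−P lag: d = Δt · v_P v_S / (v_P − v_S) = Δt · (5.64·3.21)/(5.64−3.21) ≈ 7.4504·Δt.
So d_K = 110.14, d_L = 358.00, d_M = 220.04 km.
Circle about each station: (x + 36.4)² + (y + 152.2)² = 110.14²; (x − 164.5)² + (y − 190.5)² = 358.00²; (x + 177.0)² + (y − 145.6)² = 220.04².
Subtracting pairs of circle equations eliminates x²+y² and gives linear equations (the radical axes):
401.8 x + 685.4 y = -77172.48
-281.2 x + 595.6 y = -8248.22
Solving the 2×2 system: x ≈ -93.3, y ≈ -57.9 km.

x ≈ -93.3 km, y ≈ -57.9 km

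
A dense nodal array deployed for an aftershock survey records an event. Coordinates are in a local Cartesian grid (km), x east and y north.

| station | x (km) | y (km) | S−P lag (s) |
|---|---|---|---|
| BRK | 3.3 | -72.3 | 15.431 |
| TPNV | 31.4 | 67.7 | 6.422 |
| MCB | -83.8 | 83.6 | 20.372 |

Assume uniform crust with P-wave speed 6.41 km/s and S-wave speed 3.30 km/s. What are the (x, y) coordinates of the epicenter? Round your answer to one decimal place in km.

Distance from S−P lag: d = Δt · v_P v_S / (v_P − v_S) = Δt · (6.41·3.30)/(6.41−3.30) ≈ 6.8016·Δt.
So d_BRK = 104.96, d_TPNV = 43.68, d_MCB = 138.56 km.
Circle about each station: (x − 3.3)² + (y + 72.3)² = 104.96²; (x − 31.4)² + (y − 67.7)² = 43.68²; (x + 83.8)² + (y − 83.6)² = 138.56².
Subtracting pairs of circle equations eliminates x²+y² and gives linear equations (the radical axes):
56.2 x + 280.0 y = 9439.73
-174.2 x + 311.8 y = 590.95
Solving the 2×2 system: x ≈ 41.9, y ≈ 25.3 km.
Check against BRK (with the unrounded x, y): √((x − 3.3)²+(y + 72.3)²) = 104.96 ≈ 104.96 km. ✓

(41.9, 25.3)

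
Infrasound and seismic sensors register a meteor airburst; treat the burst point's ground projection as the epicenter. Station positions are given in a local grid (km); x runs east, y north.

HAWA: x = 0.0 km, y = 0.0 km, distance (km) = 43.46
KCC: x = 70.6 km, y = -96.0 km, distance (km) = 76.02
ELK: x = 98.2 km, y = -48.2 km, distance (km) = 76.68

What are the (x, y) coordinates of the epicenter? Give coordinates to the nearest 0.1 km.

Circle about each station: x² + y² = 43.46²; (x − 70.6)² + (y + 96.0)² = 76.02²; (x − 98.2)² + (y + 48.2)² = 76.68².
Subtracting pairs of circle equations eliminates x²+y² and gives linear equations (the radical axes):
141.2 x − 192.0 y = 10310.09
196.4 x − 96.4 y = 7975.43
Solving the 2×2 system: x ≈ 22.3, y ≈ -37.3 km.
Check against HAWA (with the unrounded x, y): √(x²+y²) = 43.46 ≈ 43.46 km. ✓

(22.3, -37.3)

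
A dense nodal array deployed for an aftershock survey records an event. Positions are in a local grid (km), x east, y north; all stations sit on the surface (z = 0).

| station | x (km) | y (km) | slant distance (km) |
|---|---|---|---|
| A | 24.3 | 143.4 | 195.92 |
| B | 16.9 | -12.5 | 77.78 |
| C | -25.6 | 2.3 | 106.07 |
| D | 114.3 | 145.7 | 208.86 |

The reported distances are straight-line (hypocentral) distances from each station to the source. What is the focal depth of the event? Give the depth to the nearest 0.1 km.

Each station gives a sphere (x−x_i)² + (y−y_i)² + z² = d_i² (stations at z=0).
Subtracting the A sphere from B and C: z² cancels, leaving linear equations in x and y:
-14.8 x − 311.8 y = 11622.73
-99.8 x − 282.2 y = 6640.40
Solving: x ≈ 44.893, y ≈ -39.407 km (keep extra digits for the depth step; rounded: 44.9, -39.4).
Then from the A sphere: z² = 195.92² − (x − 24.3)² − (y − 143.4)² with x = 44.893, y = -39.407, so z ≈ 67.396 ≈ 67.4 km.

z ≈ 67.4 km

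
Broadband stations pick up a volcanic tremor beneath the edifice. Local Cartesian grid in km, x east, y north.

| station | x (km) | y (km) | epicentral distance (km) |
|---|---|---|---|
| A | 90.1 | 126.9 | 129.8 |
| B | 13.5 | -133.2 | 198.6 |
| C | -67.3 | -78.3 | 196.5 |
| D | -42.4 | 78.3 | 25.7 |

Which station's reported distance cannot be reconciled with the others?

C

Solve using three stations at a time. Using A, B, D (subtract circle equations pairwise → linear system) gives (x, y) ≈ (-22.4, 62.1).
Distances from that point to each station vs reported:
  A: calculated 129.8 vs reported 129.8 → residual 0.0 km
  B: calculated 198.6 vs reported 198.6 → residual 0.0 km
  C: calculated 147.4 vs reported 196.5 → residual 49.1 km
  D: calculated 25.7 vs reported 25.7 → residual 0.0 km
A, B, D are mutually consistent (residuals ≈ 0); C is off by 49.1 km.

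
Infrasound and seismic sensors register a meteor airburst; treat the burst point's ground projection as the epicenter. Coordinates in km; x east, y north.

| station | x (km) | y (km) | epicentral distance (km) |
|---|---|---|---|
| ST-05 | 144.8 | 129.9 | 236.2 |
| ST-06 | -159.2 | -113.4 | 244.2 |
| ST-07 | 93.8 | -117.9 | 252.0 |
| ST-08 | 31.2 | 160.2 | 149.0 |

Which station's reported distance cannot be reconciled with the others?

ST-06

Solve using three stations at a time. Using ST-05, ST-07, ST-08 (subtract circle equations pairwise → linear system) gives (x, y) ≈ (-81.7, 62.9).
Distances from that point to each station vs reported:
  ST-05: calculated 236.2 vs reported 236.2 → residual 0.0 km
  ST-06: calculated 192.6 vs reported 244.2 → residual 51.6 km
  ST-07: calculated 252.0 vs reported 252.0 → residual 0.0 km
  ST-08: calculated 149.0 vs reported 149.0 → residual 0.0 km
ST-05, ST-07, ST-08 are mutually consistent (residuals ≈ 0); ST-06 is off by 51.6 km.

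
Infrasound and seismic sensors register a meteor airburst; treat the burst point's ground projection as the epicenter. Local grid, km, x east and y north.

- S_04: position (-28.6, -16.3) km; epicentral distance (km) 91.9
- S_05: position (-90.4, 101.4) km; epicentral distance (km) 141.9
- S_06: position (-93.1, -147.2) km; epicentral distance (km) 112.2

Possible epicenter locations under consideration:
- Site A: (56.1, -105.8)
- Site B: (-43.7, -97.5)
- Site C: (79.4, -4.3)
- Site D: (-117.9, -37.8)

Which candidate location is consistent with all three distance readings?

For each candidate, compare |candidate − station| to the reported distance:
Site A: residuals S_04 31.3, S_05 111.9, S_06 42.6 → max 111.9 km
Site B: residuals S_04 9.3, S_05 62.4, S_06 42.1 → max 62.4 km
Site C: residuals S_04 16.8, S_05 58.1, S_06 111.8 → max 111.8 km
Site D: residuals S_04 0.0, S_05 0.0, S_06 0.0 → max 0.0 km
Only Site D has all residuals ≈ 0.

Site D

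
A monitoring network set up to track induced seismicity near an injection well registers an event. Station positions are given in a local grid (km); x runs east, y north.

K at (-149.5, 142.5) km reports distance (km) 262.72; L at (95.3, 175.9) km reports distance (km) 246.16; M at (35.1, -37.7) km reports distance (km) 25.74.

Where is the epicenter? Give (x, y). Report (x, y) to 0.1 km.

(19.8, -58.4)

Circle about each station: (x + 149.5)² + (y − 142.5)² = 262.72²; (x − 95.3)² + (y − 175.9)² = 246.16²; (x − 35.1)² + (y + 37.7)² = 25.74².
Subtracting the K equation from the L and M equations removes the quadratic terms:
489.6 x + 66.8 y = 5793.45
369.2 x − 360.4 y = 28356.05
Solving the 2×2 system: x ≈ 19.8, y ≈ -58.4 km.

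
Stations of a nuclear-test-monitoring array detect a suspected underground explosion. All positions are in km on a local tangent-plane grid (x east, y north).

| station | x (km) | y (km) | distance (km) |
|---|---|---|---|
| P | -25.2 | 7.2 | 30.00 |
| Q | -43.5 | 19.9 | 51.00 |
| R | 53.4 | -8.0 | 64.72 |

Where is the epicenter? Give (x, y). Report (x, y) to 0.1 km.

Circle about each station: (x + 25.2)² + (y − 7.2)² = 30.00²; (x + 43.5)² + (y − 19.9)² = 51.00²; (x − 53.4)² + (y + 8.0)² = 64.72².
Subtracting pairs of circle equations eliminates x²+y² and gives linear equations (the radical axes):
-36.6 x + 25.4 y = -99.62
157.2 x − 30.4 y = -1060.00
Solving the 2×2 system: x ≈ -10.4, y ≈ -18.9 km.

x ≈ -10.4 km, y ≈ -18.9 km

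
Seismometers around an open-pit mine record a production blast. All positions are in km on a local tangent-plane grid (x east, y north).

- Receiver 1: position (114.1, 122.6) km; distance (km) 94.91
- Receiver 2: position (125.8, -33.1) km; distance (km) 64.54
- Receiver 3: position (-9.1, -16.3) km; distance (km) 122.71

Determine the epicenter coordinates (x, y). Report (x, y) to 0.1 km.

Circle about each station: (x − 114.1)² + (y − 122.6)² = 94.91²; (x − 125.8)² + (y + 33.1)² = 64.54²; (x + 9.1)² + (y + 16.3)² = 122.71².
Subtracting pairs of circle equations eliminates x²+y² and gives linear equations (the radical axes):
23.4 x − 311.4 y = -6285.82
-246.4 x − 277.8 y = -33750.91
Solving the 2×2 system: x ≈ 105.3, y ≈ 28.1 km.

105.3 km east, 28.1 km north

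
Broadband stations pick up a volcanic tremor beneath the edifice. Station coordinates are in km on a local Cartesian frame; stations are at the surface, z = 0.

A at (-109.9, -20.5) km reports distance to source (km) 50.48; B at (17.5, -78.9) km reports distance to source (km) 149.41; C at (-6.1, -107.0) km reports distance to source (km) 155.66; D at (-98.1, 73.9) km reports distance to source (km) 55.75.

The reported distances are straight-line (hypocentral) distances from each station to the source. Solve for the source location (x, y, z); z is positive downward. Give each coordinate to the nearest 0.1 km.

x ≈ -90.9 km, y ≈ 22.1 km, depth ≈ 19.3 km

Each station gives a sphere (x−x_i)² + (y−y_i)² + z² = d_i² (stations at z=0).
Subtracting the A sphere from B and C: z² cancels, leaving linear equations in x and y:
254.8 x − 116.8 y = -25741.92
207.6 x − 173.0 y = -22693.86
Solving: x ≈ -90.896, y ≈ 22.103 km (keep extra digits for the depth step; rounded: -90.9, 22.1).
Then from the A sphere: z² = 50.48² − (x + 109.9)² − (y + 20.5)² with x = -90.896, y = 22.103, so z ≈ 19.289 ≈ 19.3 km.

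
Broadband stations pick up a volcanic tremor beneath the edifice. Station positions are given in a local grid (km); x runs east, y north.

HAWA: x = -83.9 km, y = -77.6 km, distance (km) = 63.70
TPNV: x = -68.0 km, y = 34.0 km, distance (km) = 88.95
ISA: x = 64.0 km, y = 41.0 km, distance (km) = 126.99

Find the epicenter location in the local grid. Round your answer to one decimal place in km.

Circle about each station: (x + 83.9)² + (y + 77.6)² = 63.70²; (x + 68.0)² + (y − 34.0)² = 88.95²; (x − 64.0)² + (y − 41.0)² = 126.99².
Subtracting the HAWA equation from the TPNV and ISA equations removes the quadratic terms:
31.8 x + 223.2 y = -11135.38
295.8 x + 237.2 y = -19352.74
Solving the 2×2 system: x ≈ -28.7, y ≈ -45.8 km.

x ≈ -28.7 km, y ≈ -45.8 km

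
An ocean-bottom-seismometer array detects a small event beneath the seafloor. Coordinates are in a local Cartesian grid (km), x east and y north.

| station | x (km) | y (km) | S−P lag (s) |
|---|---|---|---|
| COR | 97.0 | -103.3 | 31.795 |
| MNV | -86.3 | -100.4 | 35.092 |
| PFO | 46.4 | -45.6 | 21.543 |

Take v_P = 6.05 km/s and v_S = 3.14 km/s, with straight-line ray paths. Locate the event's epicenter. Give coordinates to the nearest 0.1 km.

(34.1, 94.5)

Distance from S−P lag: d = Δt · v_P v_S / (v_P − v_S) = Δt · (6.05·3.14)/(6.05−3.14) ≈ 6.5282·Δt.
So d_COR = 207.56, d_MNV = 229.09, d_PFO = 140.64 km.
Circle about each station: (x − 97.0)² + (y + 103.3)² = 207.56²; (x + 86.3)² + (y + 100.4)² = 229.09²; (x − 46.4)² + (y + 45.6)² = 140.64².
Subtracting the COR equation from the MNV and PFO equations removes the quadratic terms:
-366.6 x + 5.8 y = -11953.11
-101.2 x + 115.4 y = 7453.97
Solving the 2×2 system: x ≈ 34.1, y ≈ 94.5 km.
Check against COR (with the unrounded x, y): √((x − 97.0)²+(y + 103.3)²) = 207.56 ≈ 207.56 km. ✓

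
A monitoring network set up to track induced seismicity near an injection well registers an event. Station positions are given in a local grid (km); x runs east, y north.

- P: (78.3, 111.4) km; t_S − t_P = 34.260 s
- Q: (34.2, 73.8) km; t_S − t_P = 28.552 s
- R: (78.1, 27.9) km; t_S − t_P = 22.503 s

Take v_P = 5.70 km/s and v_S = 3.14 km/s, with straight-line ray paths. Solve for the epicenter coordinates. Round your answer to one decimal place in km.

(43.6, -125.6)

Distance from S−P lag: d = Δt · v_P v_S / (v_P − v_S) = Δt · (5.70·3.14)/(5.70−3.14) ≈ 6.9914·Δt.
So d_P = 239.53, d_Q = 199.62, d_R = 157.33 km.
Circle about each station: (x − 78.3)² + (y − 111.4)² = 239.53²; (x − 34.2)² + (y − 73.8)² = 199.62²; (x − 78.1)² + (y − 27.9)² = 157.33².
Subtracting the P equation from the Q and R equations removes the quadratic terms:
-88.2 x − 75.2 y = 5601.71
-0.4 x − 167.0 y = 20959.06
Solving the 2×2 system: x ≈ 43.6, y ≈ -125.6 km.
Check against P (with the unrounded x, y): √((x − 78.3)²+(y − 111.4)²) = 239.54 ≈ 239.53 km. ✓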